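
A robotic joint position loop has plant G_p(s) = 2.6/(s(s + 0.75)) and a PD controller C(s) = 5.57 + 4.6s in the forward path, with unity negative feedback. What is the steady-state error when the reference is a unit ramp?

0.0518

The loop has one pole at the origin (type 1). Velocity error constant K_v = lim_{s→0} s·C(s)G_p(s) = 5.57·2.6/0.75 = 19.31.
Steady-state error to a unit ramp: e_ss = 1/K_v = 0.0518.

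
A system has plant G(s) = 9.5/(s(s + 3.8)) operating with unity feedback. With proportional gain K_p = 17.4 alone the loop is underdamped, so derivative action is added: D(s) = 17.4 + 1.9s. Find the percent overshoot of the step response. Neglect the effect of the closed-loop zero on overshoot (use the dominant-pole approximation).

Forward path: (17.4 + 1.9s)·9.5/(s(s+3.8)). The closed-loop characteristic equation is s² + (3.8 + 9.5·1.9)s + 9.5·17.4 = 0.
That is s² + 21.85s + 165.3 = 0, so ω_n = 12.86 rad/s and ζ = 21.85/(2·12.86) = 0.8497.
%OS = 100·exp(−πζ/√(1−ζ²)) = 0.632%.

0.632%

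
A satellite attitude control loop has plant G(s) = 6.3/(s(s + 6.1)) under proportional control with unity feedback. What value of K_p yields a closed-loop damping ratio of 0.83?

K_p = 2.14

Closed-loop characteristic equation: s² + 6.1s + K_p·6.3 = 0.
So ω_n = √(6.3K_p) and 2ζω_n = 6.1, giving ζ = 6.1/(2√(6.3K_p)).
Setting ζ = 0.83: √(6.3K_p) = 6.1/(2·0.83) = 3.675, so K_p = 13.5/6.3 = 2.14.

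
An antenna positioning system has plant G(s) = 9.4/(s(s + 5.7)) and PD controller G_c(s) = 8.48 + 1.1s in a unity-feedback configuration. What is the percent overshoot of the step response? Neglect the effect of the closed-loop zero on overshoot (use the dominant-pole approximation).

0.163%

Forward path: (8.48 + 1.1s)·9.4/(s(s+5.7)). The closed-loop characteristic equation is s² + (5.7 + 9.4·1.1)s + 9.4·8.48 = 0.
That is s² + 16.04s + 79.71 = 0, so ω_n = 8.928 rad/s and ζ = 16.04/(2·8.928) = 0.8983.
%OS = 100·exp(−πζ/√(1−ζ²)) = 0.163%.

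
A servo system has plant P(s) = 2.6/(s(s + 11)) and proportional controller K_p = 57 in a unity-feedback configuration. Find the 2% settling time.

T_s ≈ 0.727 s

The closed-loop denominator s² + 11s + 148.2 gives ω_n = √148.2 = 12.17 and ζ = 11/(2ω_n) = 0.4518.
2% settling time T_s ≈ 4/(ζω_n) = 4/5.5 = 0.727 s.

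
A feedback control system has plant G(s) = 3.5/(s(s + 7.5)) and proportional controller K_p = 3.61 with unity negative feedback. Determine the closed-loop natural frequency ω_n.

1 + K_p·G(s) = 0 gives s² + 7.5s + 12.63 = 0.
So ω_n² = 12.63 ⇒ ω_n = 3.555 rad/s, and ζ = 7.5/(2ω_n) = 1.05.

ω_n = 3.55 rad/s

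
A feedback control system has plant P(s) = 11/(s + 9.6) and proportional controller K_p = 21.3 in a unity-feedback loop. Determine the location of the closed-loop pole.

s = -243.9

Closed-loop transfer function: T(s) = K_p·P(s)/(1 + K_p·P(s)) = 234.3/(s + 9.6 + 234.3) = 234.3/(s + 243.9).
The closed-loop pole is at s = −243.9.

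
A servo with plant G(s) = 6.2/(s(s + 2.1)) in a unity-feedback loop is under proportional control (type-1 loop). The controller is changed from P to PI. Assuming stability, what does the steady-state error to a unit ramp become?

The integrator raises the loop to type 2, so K_v → ∞ and e_ss to a ramp is zero.

0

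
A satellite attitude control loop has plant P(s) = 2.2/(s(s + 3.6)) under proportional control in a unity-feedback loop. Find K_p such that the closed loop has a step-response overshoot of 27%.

From %OS = 100·exp(−πζ/√(1−ζ²)) = 27%, ζ = −ln(0.27)/√(π²+ln²(0.27)) = 0.3847.
Characteristic equation s² + 3.6s + 2.2K_p = 0 gives ζ = 3.6/(2√(2.2K_p)).
Setting ζ = 0.3847: √(2.2K_p) = 3.6/(2·0.3847) = 4.679, so K_p = 21.89/2.2 = 9.95.

K_p = 9.95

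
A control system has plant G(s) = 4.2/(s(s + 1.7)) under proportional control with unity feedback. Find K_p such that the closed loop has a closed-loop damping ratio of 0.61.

Closed-loop characteristic equation: s² + 1.7s + K_p·4.2 = 0.
So ω_n = √(4.2K_p) and 2ζω_n = 1.7, giving ζ = 1.7/(2√(4.2K_p)).
Setting ζ = 0.61: √(4.2K_p) = 1.7/(2·0.61) = 1.393, so K_p = 1.942/4.2 = 0.462.

K_p = 0.462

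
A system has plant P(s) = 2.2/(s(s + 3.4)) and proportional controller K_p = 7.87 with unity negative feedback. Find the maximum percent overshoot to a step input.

Closed-loop characteristic equation: s² + 3.4s + 17.31 = 0, so ω_n = 4.161 rad/s and ζ = 3.4/(2·4.161) = 0.4086.
%OS = 100·exp(−πζ/√(1−ζ²)) = 100·exp(−π·0.4086/√0.8331) = 24.5%.

24.5%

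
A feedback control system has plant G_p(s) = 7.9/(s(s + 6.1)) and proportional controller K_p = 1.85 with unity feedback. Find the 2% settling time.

From 1 + K_pG_p(s) = 0: s² + 6.1s + 14.62 = 0 ⇒ ω_n = 3.823, ζ = 0.7978.
2% settling time T_s ≈ 4/(ζω_n) = 4/3.05 = 1.31 s.

T_s ≈ 1.31 s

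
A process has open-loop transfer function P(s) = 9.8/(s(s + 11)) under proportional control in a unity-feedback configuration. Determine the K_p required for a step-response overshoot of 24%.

K_p = 18

From %OS = 100·exp(−πζ/√(1−ζ²)) = 24%, ζ = −ln(0.24)/√(π²+ln²(0.24)) = 0.4136.
Characteristic equation s² + 11s + 9.8K_p = 0 gives ζ = 11/(2√(9.8K_p)).
Setting ζ = 0.4136: √(9.8K_p) = 11/(2·0.4136) = 13.3, so K_p = 176.8/9.8 = 18.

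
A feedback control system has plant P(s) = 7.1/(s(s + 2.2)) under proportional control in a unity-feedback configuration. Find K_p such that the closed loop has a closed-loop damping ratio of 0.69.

Closed-loop characteristic equation: s² + 2.2s + K_p·7.1 = 0.
So ω_n = √(7.1K_p) and 2ζω_n = 2.2, giving ζ = 2.2/(2√(7.1K_p)).
Setting ζ = 0.69: √(7.1K_p) = 2.2/(2·0.69) = 1.594, so K_p = 2.541/7.1 = 0.358.

K_p = 0.358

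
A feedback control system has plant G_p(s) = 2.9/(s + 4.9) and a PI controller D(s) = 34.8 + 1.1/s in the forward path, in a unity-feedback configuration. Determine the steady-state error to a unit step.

The open loop D(s)G_p(s) has a pole at the origin (type 1), so the static position error constant is infinite and e_ss = 1/(1+∞) = 0.

0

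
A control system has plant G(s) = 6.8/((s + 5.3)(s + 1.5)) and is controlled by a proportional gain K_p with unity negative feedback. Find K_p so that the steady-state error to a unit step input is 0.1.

K_p = 10.5

For a type-0 loop with proportional control, e_ss = 1/(1 + K_p·G(0)).
G(0) = 0.8553. Require 1/(1 + K_p·0.8553) = 0.1, so 1 + 0.8553·K_p = 10.
K_p = (10 − 1)/0.8553 = 10.5.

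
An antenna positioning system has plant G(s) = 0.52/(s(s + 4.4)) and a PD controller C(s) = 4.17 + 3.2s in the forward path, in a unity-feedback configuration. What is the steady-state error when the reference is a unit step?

The open loop C(s)G(s) has a pole at the origin (type 1), so the static position error constant is infinite and e_ss = 1/(1+∞) = 0.

0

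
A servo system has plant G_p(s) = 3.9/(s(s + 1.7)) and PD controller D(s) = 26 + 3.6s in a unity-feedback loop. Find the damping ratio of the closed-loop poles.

ζ = 0.782

Forward path: (26 + 3.6s)·3.9/(s(s+1.7)). The closed-loop characteristic equation is s² + (1.7 + 3.9·3.6)s + 3.9·26 = 0.
That is s² + 15.74s + 101.4 = 0, so ω_n = 10.07 rad/s and ζ = 15.74/(2·10.07) = 0.7815.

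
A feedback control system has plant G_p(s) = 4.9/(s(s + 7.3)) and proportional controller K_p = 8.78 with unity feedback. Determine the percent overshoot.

The closed-loop denominator s² + 7.3s + 43.02 gives ω_n = √43.02 = 6.559 and ζ = 7.3/(2ω_n) = 0.5565.
%OS = 100·exp(−πζ/√(1−ζ²)) = 100·exp(−π·0.5565/√0.6903) = 12.2%.

12.2%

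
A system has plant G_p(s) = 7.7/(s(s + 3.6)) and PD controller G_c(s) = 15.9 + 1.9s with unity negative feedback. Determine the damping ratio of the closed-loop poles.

ζ = 0.824

Forward path: (15.9 + 1.9s)·7.7/(s(s+3.6)). The closed-loop characteristic equation is s² + (3.6 + 7.7·1.9)s + 7.7·15.9 = 0.
That is s² + 18.23s + 122.4 = 0, so ω_n = 11.06 rad/s and ζ = 18.23/(2·11.06) = 0.8238.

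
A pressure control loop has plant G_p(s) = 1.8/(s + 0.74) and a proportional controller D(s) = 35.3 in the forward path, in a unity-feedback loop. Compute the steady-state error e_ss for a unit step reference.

The loop is type 0. Static position error constant K_pos = D(0)·G_p(0) = 35.3·2.432 = 85.86.
Steady-state error to a unit step: e_ss = 1/(1+K_pos) = 1/86.86 = 0.0115.

0.0115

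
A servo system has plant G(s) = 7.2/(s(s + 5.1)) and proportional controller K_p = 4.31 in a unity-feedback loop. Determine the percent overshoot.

19.8%

From 1 + K_pG(s) = 0: s² + 5.1s + 31.03 = 0 ⇒ ω_n = 5.571, ζ = 0.4578.
%OS = 100·exp(−πζ/√(1−ζ²)) = 100·exp(−π·0.4578/√0.7905) = 19.8%.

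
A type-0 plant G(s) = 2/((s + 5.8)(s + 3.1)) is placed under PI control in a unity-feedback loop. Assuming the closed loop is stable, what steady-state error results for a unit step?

The PI controller's integrator makes the forward path type 1, so e_ss to a step is zero.

0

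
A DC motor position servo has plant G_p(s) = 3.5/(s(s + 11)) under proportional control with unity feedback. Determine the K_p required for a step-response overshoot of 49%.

From %OS = 100·exp(−πζ/√(1−ζ²)) = 49%, ζ = −ln(0.49)/√(π²+ln²(0.49)) = 0.2214.
Characteristic equation s² + 11s + 3.5K_p = 0 gives ζ = 11/(2√(3.5K_p)).
Setting ζ = 0.2214: √(3.5K_p) = 11/(2·0.2214) = 24.84, so K_p = 617/3.5 = 176.

K_p = 176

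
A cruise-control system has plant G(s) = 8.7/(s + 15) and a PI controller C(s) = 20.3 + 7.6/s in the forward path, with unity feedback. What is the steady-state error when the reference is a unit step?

0

The open loop C(s)G(s) has a pole at the origin (type 1), so the static position error constant is infinite and e_ss = 1/(1+∞) = 0.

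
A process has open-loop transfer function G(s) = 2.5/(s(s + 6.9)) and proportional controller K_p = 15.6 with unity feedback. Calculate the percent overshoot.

The closed-loop denominator s² + 6.9s + 39 gives ω_n = √39 = 6.245 and ζ = 6.9/(2ω_n) = 0.5524.
%OS = 100·exp(−πζ/√(1−ζ²)) = 100·exp(−π·0.5524/√0.6948) = 12.5%.

12.5%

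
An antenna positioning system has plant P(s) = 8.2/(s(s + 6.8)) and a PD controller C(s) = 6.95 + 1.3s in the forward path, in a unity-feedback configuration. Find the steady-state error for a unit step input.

The open loop C(s)P(s) has a pole at the origin (type 1), so the static position error constant is infinite and e_ss = 1/(1+∞) = 0.

0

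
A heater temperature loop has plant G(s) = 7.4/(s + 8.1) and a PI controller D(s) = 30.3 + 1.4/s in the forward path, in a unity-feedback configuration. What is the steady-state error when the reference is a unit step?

0

The open loop D(s)G(s) has a pole at the origin (type 1), so the static position error constant is infinite and e_ss = 1/(1+∞) = 0.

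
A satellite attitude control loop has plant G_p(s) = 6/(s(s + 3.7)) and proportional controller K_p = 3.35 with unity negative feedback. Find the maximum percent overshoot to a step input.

24.1%

From 1 + K_pG_p(s) = 0: s² + 3.7s + 20.1 = 0 ⇒ ω_n = 4.483, ζ = 0.4126.
%OS = 100·exp(−πζ/√(1−ζ²)) = 100·exp(−π·0.4126/√0.8297) = 24.1%.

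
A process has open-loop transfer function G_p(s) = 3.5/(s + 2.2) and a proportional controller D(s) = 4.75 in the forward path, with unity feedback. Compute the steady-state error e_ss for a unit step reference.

The loop is type 0. Static position error constant K_pos = D(0)·G_p(0) = 4.75·1.591 = 7.557.
Steady-state error to a unit step: e_ss = 1/(1+K_pos) = 1/8.557 = 0.117.

0.117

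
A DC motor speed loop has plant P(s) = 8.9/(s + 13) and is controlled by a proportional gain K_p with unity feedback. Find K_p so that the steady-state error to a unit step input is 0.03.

The loop is type 0, so e_ss(step) = 1/(1 + K_pos) with K_pos = K_p·P(0).
P(0) = 0.6846. Require 1/(1 + K_p·0.6846) = 0.03, so 1 + 0.6846·K_p = 33.33.
K_p = (33.33 − 1)/0.6846 = 47.2.

K_p = 47.2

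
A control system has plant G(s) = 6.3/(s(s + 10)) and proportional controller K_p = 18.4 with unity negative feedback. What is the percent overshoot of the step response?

19.3%

Closed-loop characteristic equation: s² + 10s + 115.9 = 0, so ω_n = 10.77 rad/s and ζ = 10/(2·10.77) = 0.4644.
%OS = 100·exp(−πζ/√(1−ζ²)) = 100·exp(−π·0.4644/√0.7843) = 19.3%.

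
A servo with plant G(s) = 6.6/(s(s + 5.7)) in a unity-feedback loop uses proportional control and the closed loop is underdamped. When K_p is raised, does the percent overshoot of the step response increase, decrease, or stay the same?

ζ = 5.7/(2√(6.6K_p)) decreases as K_p grows; lower damping means more overshoot.

increase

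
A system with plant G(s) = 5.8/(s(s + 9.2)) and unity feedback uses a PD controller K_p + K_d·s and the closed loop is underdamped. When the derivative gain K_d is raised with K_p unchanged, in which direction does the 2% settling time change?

Characteristic equation s² + (9.2 + 5.8K_d)s + 5.8K_p = 0: raising K_d increases ζω_n = (9.2+5.8K_d)/2 while the loop stays underdamped, so T_s ≈ 4/(ζω_n) decreases.

decrease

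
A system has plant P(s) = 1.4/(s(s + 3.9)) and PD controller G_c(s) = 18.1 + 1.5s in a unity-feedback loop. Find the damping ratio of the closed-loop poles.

Forward path: (18.1 + 1.5s)·1.4/(s(s+3.9)). The closed-loop characteristic equation is s² + (3.9 + 1.4·1.5)s + 1.4·18.1 = 0.
That is s² + 6s + 25.34 = 0, so ω_n = 5.034 rad/s and ζ = 6/(2·5.034) = 0.596.

ζ = 0.596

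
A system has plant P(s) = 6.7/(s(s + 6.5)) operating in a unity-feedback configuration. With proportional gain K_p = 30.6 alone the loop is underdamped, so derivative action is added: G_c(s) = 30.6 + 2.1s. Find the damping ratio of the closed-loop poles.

Forward path: (30.6 + 2.1s)·6.7/(s(s+6.5)). The closed-loop characteristic equation is s² + (6.5 + 6.7·2.1)s + 6.7·30.6 = 0.
That is s² + 20.57s + 205 = 0, so ω_n = 14.32 rad/s and ζ = 20.57/(2·14.32) = 0.7183.

ζ = 0.718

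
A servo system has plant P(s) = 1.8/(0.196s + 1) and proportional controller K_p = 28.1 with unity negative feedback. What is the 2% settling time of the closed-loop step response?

Closed loop: T(s) = K_p·P/(1+K_p·P) = 50.58/(0.196s + 1 + 50.58), with pole at s = −(1 + 50.58)/0.196 = −263.2.
τ = 1/263.2 = 0.0038 s, so 2% settling time ≈ 4τ = 0.0152 s.

T_s ≈ 0.0152 s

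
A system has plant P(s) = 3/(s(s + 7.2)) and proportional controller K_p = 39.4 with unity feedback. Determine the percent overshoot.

33.2%

From 1 + K_pP(s) = 0: s² + 7.2s + 118.2 = 0 ⇒ ω_n = 10.87, ζ = 0.3311.
%OS = 100·exp(−πζ/√(1−ζ²)) = 100·exp(−π·0.3311/√0.8904) = 33.2%.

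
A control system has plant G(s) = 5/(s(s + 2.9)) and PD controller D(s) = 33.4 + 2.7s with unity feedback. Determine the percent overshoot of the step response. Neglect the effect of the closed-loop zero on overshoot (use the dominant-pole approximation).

Forward path: (33.4 + 2.7s)·5/(s(s+2.9)). The closed-loop characteristic equation is s² + (2.9 + 5·2.7)s + 5·33.4 = 0.
That is s² + 16.4s + 167 = 0, so ω_n = 12.92 rad/s and ζ = 16.4/(2·12.92) = 0.6345.
%OS = 100·exp(−πζ/√(1−ζ²)) = 7.58%.

7.58%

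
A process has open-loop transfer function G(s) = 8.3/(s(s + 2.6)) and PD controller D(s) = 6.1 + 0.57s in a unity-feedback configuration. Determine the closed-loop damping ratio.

Forward path: (6.1 + 0.57s)·8.3/(s(s+2.6)). The closed-loop characteristic equation is s² + (2.6 + 8.3·0.57)s + 8.3·6.1 = 0.
That is s² + 7.331s + 50.63 = 0, so ω_n = 7.115 rad/s and ζ = 7.331/(2·7.115) = 0.5151.

ζ = 0.515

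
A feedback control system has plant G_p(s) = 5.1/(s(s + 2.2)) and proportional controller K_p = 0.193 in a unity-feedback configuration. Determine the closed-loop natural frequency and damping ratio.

ω_n = 0.992 rad/s, ζ = 1.11

1 + K_p·G_p(s) = 0 gives s² + 2.2s + 0.9843 = 0.
So ω_n² = 0.9843 ⇒ ω_n = 0.9921 rad/s, and ζ = 2.2/(2ω_n) = 1.11.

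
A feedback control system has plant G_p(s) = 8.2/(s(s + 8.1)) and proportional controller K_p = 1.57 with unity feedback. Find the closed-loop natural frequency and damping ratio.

1 + K_p·G_p(s) = 0 gives s² + 8.1s + 12.87 = 0.
So ω_n² = 12.87 ⇒ ω_n = 3.588 rad/s, and ζ = 8.1/(2ω_n) = 1.13.

ω_n = 3.59 rad/s, ζ = 1.13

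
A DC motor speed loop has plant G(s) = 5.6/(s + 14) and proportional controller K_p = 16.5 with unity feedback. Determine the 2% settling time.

Closed-loop transfer function: T(s) = K_p·G(s)/(1 + K_p·G(s)) = 92.4/(s + 14 + 92.4) = 92.4/(s + 106.4).
Time constant τ = 1/106.4 = 0.009398 s, so the 2% settling time is about 4τ = 0.0376 s.

T_s ≈ 0.0376 s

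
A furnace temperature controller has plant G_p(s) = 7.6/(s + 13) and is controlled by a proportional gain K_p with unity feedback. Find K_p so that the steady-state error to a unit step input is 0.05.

For a type-0 loop with proportional control, e_ss = 1/(1 + K_p·G_p(0)).
G_p(0) = 0.5846. Require 1/(1 + K_p·0.5846) = 0.05, so 1 + 0.5846·K_p = 20.
K_p = (20 − 1)/0.5846 = 32.5.

K_p = 32.5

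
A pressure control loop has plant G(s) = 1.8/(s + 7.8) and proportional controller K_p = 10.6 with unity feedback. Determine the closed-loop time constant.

Closed-loop transfer function: T(s) = K_p·G(s)/(1 + K_p·G(s)) = 19.08/(s + 7.8 + 19.08) = 19.08/(s + 26.88).
Time constant τ = 1/26.88 = 0.0372 s.

τ = 0.0372 s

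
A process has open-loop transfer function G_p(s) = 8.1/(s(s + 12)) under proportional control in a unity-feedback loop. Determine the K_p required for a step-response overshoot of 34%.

K_p = 42.1

From %OS = 100·exp(−πζ/√(1−ζ²)) = 34%, ζ = −ln(0.34)/√(π²+ln²(0.34)) = 0.3248.
Characteristic equation s² + 12s + 8.1K_p = 0 gives ζ = 12/(2√(8.1K_p)).
Setting ζ = 0.3248: √(8.1K_p) = 12/(2·0.3248) = 18.47, so K_p = 341.3/8.1 = 42.1.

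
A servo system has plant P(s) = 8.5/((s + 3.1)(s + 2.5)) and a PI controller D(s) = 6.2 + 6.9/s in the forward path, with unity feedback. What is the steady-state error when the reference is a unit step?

0

The open loop D(s)P(s) has a pole at the origin (type 1), so the static position error constant is infinite and e_ss = 1/(1+∞) = 0.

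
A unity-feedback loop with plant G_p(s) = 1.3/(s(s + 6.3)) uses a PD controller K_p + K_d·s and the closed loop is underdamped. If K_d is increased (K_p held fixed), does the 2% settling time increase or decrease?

decrease

Characteristic equation s² + (6.3 + 1.3K_d)s + 1.3K_p = 0: raising K_d increases ζω_n = (6.3+1.3K_d)/2 while the loop stays underdamped, so T_s ≈ 4/(ζω_n) decreases.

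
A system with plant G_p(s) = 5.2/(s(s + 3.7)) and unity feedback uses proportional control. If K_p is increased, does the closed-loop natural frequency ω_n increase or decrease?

increase

ω_n = √(5.2·K_p), which grows with K_p.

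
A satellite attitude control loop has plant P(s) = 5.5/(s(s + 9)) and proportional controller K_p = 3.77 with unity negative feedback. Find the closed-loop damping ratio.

ζ = 0.988

1 + K_p·P(s) = 0 gives s² + 9s + 20.73 = 0.
Matching s² + 2ζω_n s + ω_n²: ω_n = √20.73 = 4.554 rad/s and 2ζω_n = 9, so ζ = 9/(2·4.554) = 0.988.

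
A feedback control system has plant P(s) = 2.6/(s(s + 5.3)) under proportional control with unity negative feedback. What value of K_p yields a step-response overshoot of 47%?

K_p = 49.5

From %OS = 100·exp(−πζ/√(1−ζ²)) = 47%, ζ = −ln(0.47)/√(π²+ln²(0.47)) = 0.2337.
Characteristic equation s² + 5.3s + 2.6K_p = 0 gives ζ = 5.3/(2√(2.6K_p)).
Setting ζ = 0.2337: √(2.6K_p) = 5.3/(2·0.2337) = 11.34, so K_p = 128.6/2.6 = 49.5.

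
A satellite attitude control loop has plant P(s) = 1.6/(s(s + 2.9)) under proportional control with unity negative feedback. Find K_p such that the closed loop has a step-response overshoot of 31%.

K_p = 10.8

From %OS = 100·exp(−πζ/√(1−ζ²)) = 31%, ζ = −ln(0.31)/√(π²+ln²(0.31)) = 0.3493.
Characteristic equation s² + 2.9s + 1.6K_p = 0 gives ζ = 2.9/(2√(1.6K_p)).
Setting ζ = 0.3493: √(1.6K_p) = 2.9/(2·0.3493) = 4.151, so K_p = 17.23/1.6 = 10.8.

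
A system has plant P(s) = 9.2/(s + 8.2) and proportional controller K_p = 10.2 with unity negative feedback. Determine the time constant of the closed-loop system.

Closed-loop transfer function: T(s) = K_p·P(s)/(1 + K_p·P(s)) = 93.84/(s + 8.2 + 93.84) = 93.84/(s + 102).
Time constant τ = 1/102 = 0.0098 s.

τ = 0.0098 s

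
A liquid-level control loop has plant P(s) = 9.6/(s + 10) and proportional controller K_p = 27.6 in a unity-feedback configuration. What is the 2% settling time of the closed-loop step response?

Closed-loop transfer function: T(s) = K_p·P(s)/(1 + K_p·P(s)) = 265/(s + 10 + 265) = 265/(s + 275).
Time constant τ = 1/275 = 0.003637 s, so the 2% settling time is about 4τ = 0.0145 s.

T_s ≈ 0.0145 s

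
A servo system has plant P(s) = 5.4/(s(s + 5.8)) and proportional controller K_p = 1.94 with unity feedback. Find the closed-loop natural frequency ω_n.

ω_n = 3.24 rad/s

1 + K_p·P(s) = 0 gives s² + 5.8s + 10.48 = 0.
Matching s² + 2ζω_n s + ω_n²: ω_n = √10.48 = 3.237 rad/s and 2ζω_n = 5.8, so ζ = 5.8/(2·3.237) = 0.896.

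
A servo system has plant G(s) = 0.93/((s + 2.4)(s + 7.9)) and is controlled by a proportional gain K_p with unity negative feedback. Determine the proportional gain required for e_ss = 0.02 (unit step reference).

For a type-0 loop with proportional control, e_ss = 1/(1 + K_p·G(0)).
G(0) = 0.04905. Require 1/(1 + K_p·0.04905) = 0.02, so 1 + 0.04905·K_p = 50.
K_p = (50 − 1)/0.04905 = 999.

K_p = 999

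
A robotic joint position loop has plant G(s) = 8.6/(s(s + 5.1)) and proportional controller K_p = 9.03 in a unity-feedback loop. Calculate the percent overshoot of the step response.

The closed-loop denominator s² + 5.1s + 77.66 gives ω_n = √77.66 = 8.812 and ζ = 5.1/(2ω_n) = 0.2894.
%OS = 100·exp(−πζ/√(1−ζ²)) = 100·exp(−π·0.2894/√0.9163) = 38.7%.

38.7%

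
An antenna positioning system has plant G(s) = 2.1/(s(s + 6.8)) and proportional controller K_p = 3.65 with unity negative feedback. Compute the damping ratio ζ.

1 + K_p·G(s) = 0 gives s² + 6.8s + 7.665 = 0.
So ω_n² = 7.665 ⇒ ω_n = 2.769 rad/s, and ζ = 6.8/(2ω_n) = 1.23.

ζ = 1.23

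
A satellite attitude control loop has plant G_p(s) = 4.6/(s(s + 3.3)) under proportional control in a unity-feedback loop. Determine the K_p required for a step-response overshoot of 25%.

K_p = 3.63

From %OS = 100·exp(−πζ/√(1−ζ²)) = 25%, ζ = −ln(0.25)/√(π²+ln²(0.25)) = 0.4037.
Characteristic equation s² + 3.3s + 4.6K_p = 0 gives ζ = 3.3/(2√(4.6K_p)).
Setting ζ = 0.4037: √(4.6K_p) = 3.3/(2·0.4037) = 4.087, so K_p = 16.7/4.6 = 3.63.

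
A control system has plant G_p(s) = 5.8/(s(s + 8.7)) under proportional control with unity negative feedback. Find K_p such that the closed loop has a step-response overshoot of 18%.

From %OS = 100·exp(−πζ/√(1−ζ²)) = 18%, ζ = −ln(0.18)/√(π²+ln²(0.18)) = 0.4791.
Characteristic equation s² + 8.7s + 5.8K_p = 0 gives ζ = 8.7/(2√(5.8K_p)).
Setting ζ = 0.4791: √(5.8K_p) = 8.7/(2·0.4791) = 9.079, so K_p = 82.43/5.8 = 14.2.

K_p = 14.2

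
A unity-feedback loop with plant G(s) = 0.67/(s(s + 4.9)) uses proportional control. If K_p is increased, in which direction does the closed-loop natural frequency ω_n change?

increase

ω_n = √(0.67·K_p), which grows with K_p.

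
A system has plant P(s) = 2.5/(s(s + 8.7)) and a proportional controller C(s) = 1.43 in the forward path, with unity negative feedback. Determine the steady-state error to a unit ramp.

2.43

The loop has one pole at the origin (type 1). Velocity error constant K_v = lim_{s→0} s·C(s)P(s) = 1.43·2.5/8.7 = 0.4109.
Steady-state error to a unit ramp: e_ss = 1/K_v = 2.43.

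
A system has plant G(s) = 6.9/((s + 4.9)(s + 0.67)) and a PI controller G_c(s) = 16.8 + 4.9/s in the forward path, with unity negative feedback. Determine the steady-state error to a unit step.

The open loop G_c(s)G(s) has a pole at the origin (type 1), so the static position error constant is infinite and e_ss = 1/(1+∞) = 0.

0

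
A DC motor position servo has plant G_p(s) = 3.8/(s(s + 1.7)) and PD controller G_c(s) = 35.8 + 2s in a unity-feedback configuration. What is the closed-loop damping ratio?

ζ = 0.399

Forward path: (35.8 + 2s)·3.8/(s(s+1.7)). The closed-loop characteristic equation is s² + (1.7 + 3.8·2)s + 3.8·35.8 = 0.
That is s² + 9.3s + 136 = 0, so ω_n = 11.66 rad/s and ζ = 9.3/(2·11.66) = 0.3987.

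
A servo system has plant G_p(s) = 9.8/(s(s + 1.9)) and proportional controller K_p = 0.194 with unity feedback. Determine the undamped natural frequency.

1 + K_p·G_p(s) = 0 gives s² + 1.9s + 1.901 = 0.
So ω_n² = 1.901 ⇒ ω_n = 1.379 rad/s, and ζ = 1.9/(2ω_n) = 0.689.

ω_n = 1.38 rad/s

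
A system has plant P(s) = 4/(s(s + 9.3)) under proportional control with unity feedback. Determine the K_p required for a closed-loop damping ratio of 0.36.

K_p = 41.7

Closed-loop characteristic equation: s² + 9.3s + K_p·4 = 0.
So ω_n = √(4K_p) and 2ζω_n = 9.3, giving ζ = 9.3/(2√(4K_p)).
Setting ζ = 0.36: √(4K_p) = 9.3/(2·0.36) = 12.92, so K_p = 166.8/4 = 41.7.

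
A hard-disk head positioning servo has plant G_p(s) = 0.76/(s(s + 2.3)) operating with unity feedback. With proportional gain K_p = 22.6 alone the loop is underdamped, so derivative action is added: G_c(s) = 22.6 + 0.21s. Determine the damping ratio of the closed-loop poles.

Forward path: (22.6 + 0.21s)·0.76/(s(s+2.3)). The closed-loop characteristic equation is s² + (2.3 + 0.76·0.21)s + 0.76·22.6 = 0.
That is s² + 2.46s + 17.18 = 0, so ω_n = 4.144 rad/s and ζ = 2.46/(2·4.144) = 0.2967.

ζ = 0.297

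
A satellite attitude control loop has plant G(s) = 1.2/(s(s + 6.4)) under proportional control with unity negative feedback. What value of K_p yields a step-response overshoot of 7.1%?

K_p = 20.6

From %OS = 100·exp(−πζ/√(1−ζ²)) = 7.1%, ζ = −ln(0.071)/√(π²+ln²(0.071)) = 0.6441.
Characteristic equation s² + 6.4s + 1.2K_p = 0 gives ζ = 6.4/(2√(1.2K_p)).
Setting ζ = 0.6441: √(1.2K_p) = 6.4/(2·0.6441) = 4.968, so K_p = 24.69/1.2 = 20.6.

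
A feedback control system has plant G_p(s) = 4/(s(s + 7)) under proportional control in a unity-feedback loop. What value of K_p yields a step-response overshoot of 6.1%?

K_p = 6.93

From %OS = 100·exp(−πζ/√(1−ζ²)) = 6.1%, ζ = −ln(0.061)/√(π²+ln²(0.061)) = 0.6649.
Characteristic equation s² + 7s + 4K_p = 0 gives ζ = 7/(2√(4K_p)).
Setting ζ = 0.6649: √(4K_p) = 7/(2·0.6649) = 5.264, so K_p = 27.71/4 = 6.93.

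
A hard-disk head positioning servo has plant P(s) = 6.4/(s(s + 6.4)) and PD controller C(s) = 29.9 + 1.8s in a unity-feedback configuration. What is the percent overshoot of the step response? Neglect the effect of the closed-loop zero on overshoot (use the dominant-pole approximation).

6.92%

Forward path: (29.9 + 1.8s)·6.4/(s(s+6.4)). The closed-loop characteristic equation is s² + (6.4 + 6.4·1.8)s + 6.4·29.9 = 0.
That is s² + 17.92s + 191.4 = 0, so ω_n = 13.83 rad/s and ζ = 17.92/(2·13.83) = 0.6477.
%OS = 100·exp(−πζ/√(1−ζ²)) = 6.92%.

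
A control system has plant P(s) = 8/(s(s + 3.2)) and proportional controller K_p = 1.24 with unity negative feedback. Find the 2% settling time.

Closed-loop characteristic equation: s² + 3.2s + 9.92 = 0, so ω_n = 3.15 rad/s and ζ = 3.2/(2·3.15) = 0.508.
2% settling time T_s ≈ 4/(ζω_n) = 4/1.6 = 2.5 s.

T_s ≈ 2.5 s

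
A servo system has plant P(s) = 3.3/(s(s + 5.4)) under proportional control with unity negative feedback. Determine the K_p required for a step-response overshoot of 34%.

From %OS = 100·exp(−πζ/√(1−ζ²)) = 34%, ζ = −ln(0.34)/√(π²+ln²(0.34)) = 0.3248.
Characteristic equation s² + 5.4s + 3.3K_p = 0 gives ζ = 5.4/(2√(3.3K_p)).
Setting ζ = 0.3248: √(3.3K_p) = 5.4/(2·0.3248) = 8.313, so K_p = 69.11/3.3 = 20.9.

K_p = 20.9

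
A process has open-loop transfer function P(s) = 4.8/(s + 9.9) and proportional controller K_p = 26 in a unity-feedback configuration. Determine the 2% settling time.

T_s ≈ 0.0297 s

Closed-loop transfer function: T(s) = K_p·P(s)/(1 + K_p·P(s)) = 124.8/(s + 9.9 + 124.8) = 124.8/(s + 134.7).
Time constant τ = 1/134.7 = 0.007424 s, so the 2% settling time is about 4τ = 0.0297 s.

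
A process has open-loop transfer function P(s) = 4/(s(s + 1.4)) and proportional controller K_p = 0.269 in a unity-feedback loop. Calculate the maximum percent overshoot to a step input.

The closed-loop denominator s² + 1.4s + 1.076 gives ω_n = √1.076 = 1.037 and ζ = 1.4/(2ω_n) = 0.6748.
%OS = 100·exp(−πζ/√(1−ζ²)) = 100·exp(−π·0.6748/√0.5446) = 5.65%.

5.65%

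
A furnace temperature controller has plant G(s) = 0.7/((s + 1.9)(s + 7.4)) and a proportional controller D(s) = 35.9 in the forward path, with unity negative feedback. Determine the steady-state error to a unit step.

0.359

The loop is type 0. Static position error constant K_pos = D(0)·G(0) = 35.9·0.04979 = 1.787.
Steady-state error to a unit step: e_ss = 1/(1+K_pos) = 1/2.787 = 0.359.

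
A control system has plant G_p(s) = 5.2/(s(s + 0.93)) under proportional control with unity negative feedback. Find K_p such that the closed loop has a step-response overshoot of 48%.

K_p = 0.803

From %OS = 100·exp(−πζ/√(1−ζ²)) = 48%, ζ = −ln(0.48)/√(π²+ln²(0.48)) = 0.2275.
Characteristic equation s² + 0.93s + 5.2K_p = 0 gives ζ = 0.93/(2√(5.2K_p)).
Setting ζ = 0.2275: √(5.2K_p) = 0.93/(2·0.2275) = 2.044, so K_p = 4.178/5.2 = 0.803.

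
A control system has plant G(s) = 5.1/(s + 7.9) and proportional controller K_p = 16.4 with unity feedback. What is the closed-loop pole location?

s = -91.54

Closed-loop transfer function: T(s) = K_p·G(s)/(1 + K_p·G(s)) = 83.64/(s + 7.9 + 83.64) = 83.64/(s + 91.54).
The closed-loop pole is at s = −91.54.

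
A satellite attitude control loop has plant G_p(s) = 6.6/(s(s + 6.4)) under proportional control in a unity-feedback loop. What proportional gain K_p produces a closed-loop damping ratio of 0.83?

K_p = 2.25

Closed-loop characteristic equation: s² + 6.4s + K_p·6.6 = 0.
So ω_n = √(6.6K_p) and 2ζω_n = 6.4, giving ζ = 6.4/(2√(6.6K_p)).
Setting ζ = 0.83: √(6.6K_p) = 6.4/(2·0.83) = 3.855, so K_p = 14.86/6.6 = 2.25.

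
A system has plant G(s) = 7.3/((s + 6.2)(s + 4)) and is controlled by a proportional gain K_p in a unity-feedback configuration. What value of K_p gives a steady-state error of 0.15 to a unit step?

K_p = 19.3

Steady-state error for a unit step on this type-0 loop is 1/(1 + K_p·G(0)).
G(0) = 0.2944. Require 1/(1 + K_p·0.2944) = 0.15, so 1 + 0.2944·K_p = 6.667.
K_p = (6.667 − 1)/0.2944 = 19.3.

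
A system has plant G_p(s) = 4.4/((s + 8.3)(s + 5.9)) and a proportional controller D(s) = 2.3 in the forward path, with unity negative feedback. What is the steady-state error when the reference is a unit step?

The loop is type 0. Static position error constant K_pos = D(0)·G_p(0) = 2.3·0.08985 = 0.2067.
Steady-state error to a unit step: e_ss = 1/(1+K_pos) = 1/1.207 = 0.829.

0.829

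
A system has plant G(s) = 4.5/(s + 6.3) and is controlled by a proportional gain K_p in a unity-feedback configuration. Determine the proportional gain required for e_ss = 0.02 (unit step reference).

Steady-state error for a unit step on this type-0 loop is 1/(1 + K_p·G(0)).
G(0) = 0.7143. Require 1/(1 + K_p·0.7143) = 0.02, so 1 + 0.7143·K_p = 50.
K_p = (50 − 1)/0.7143 = 68.6.

K_p = 68.6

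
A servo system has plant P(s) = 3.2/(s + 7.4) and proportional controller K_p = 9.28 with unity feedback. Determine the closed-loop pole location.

s = -37.1

Closed-loop transfer function: T(s) = K_p·P(s)/(1 + K_p·P(s)) = 29.7/(s + 7.4 + 29.7) = 29.7/(s + 37.1).
The closed-loop pole is at s = −37.1.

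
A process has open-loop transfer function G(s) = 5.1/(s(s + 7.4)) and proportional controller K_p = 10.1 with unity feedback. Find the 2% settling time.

T_s ≈ 1.08 s

From 1 + K_pG(s) = 0: s² + 7.4s + 51.51 = 0 ⇒ ω_n = 7.177, ζ = 0.5155.
2% settling time T_s ≈ 4/(ζω_n) = 4/3.7 = 1.08 s.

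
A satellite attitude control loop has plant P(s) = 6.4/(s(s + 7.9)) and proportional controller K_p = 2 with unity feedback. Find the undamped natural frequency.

ω_n = 3.58 rad/s

The closed-loop denominator is s(s+7.9) + 2·6.4 = s² + 7.9s + 12.8.
Matching s² + 2ζω_n s + ω_n²: ω_n = √12.8 = 3.578 rad/s and 2ζω_n = 7.9, so ζ = 7.9/(2·3.578) = 1.1.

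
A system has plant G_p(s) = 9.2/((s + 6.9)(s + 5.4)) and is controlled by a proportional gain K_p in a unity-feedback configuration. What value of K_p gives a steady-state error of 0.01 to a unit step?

K_p = 401

Steady-state error for a unit step on this type-0 loop is 1/(1 + K_p·G_p(0)).
G_p(0) = 0.2469. Require 1/(1 + K_p·0.2469) = 0.01, so 1 + 0.2469·K_p = 100.
K_p = (100 − 1)/0.2469 = 401.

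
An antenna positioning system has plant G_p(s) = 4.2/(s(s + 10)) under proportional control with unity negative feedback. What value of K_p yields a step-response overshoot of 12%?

From %OS = 100·exp(−πζ/√(1−ζ²)) = 12%, ζ = −ln(0.12)/√(π²+ln²(0.12)) = 0.5594.
Characteristic equation s² + 10s + 4.2K_p = 0 gives ζ = 10/(2√(4.2K_p)).
Setting ζ = 0.5594: √(4.2K_p) = 10/(2·0.5594) = 8.938, so K_p = 79.89/4.2 = 19.

K_p = 19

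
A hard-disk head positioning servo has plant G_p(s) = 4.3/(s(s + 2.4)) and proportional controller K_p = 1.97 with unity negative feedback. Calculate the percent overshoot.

From 1 + K_pG_p(s) = 0: s² + 2.4s + 8.471 = 0 ⇒ ω_n = 2.91, ζ = 0.4123.
%OS = 100·exp(−πζ/√(1−ζ²)) = 100·exp(−π·0.4123/√0.83) = 24.1%.

24.1%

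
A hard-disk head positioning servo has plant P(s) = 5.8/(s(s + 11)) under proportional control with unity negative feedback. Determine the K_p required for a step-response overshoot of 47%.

From %OS = 100·exp(−πζ/√(1−ζ²)) = 47%, ζ = −ln(0.47)/√(π²+ln²(0.47)) = 0.2337.
Characteristic equation s² + 11s + 5.8K_p = 0 gives ζ = 11/(2√(5.8K_p)).
Setting ζ = 0.2337: √(5.8K_p) = 11/(2·0.2337) = 23.54, so K_p = 554/5.8 = 95.5.

K_p = 95.5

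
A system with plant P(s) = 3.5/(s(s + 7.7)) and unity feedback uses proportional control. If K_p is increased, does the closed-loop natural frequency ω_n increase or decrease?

increase

ω_n = √(3.5·K_p), which grows with K_p.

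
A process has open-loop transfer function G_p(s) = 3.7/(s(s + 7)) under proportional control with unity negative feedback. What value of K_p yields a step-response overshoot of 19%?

K_p = 15.2

From %OS = 100·exp(−πζ/√(1−ζ²)) = 19%, ζ = −ln(0.19)/√(π²+ln²(0.19)) = 0.4673.
Characteristic equation s² + 7s + 3.7K_p = 0 gives ζ = 7/(2√(3.7K_p)).
Setting ζ = 0.4673: √(3.7K_p) = 7/(2·0.4673) = 7.489, so K_p = 56.09/3.7 = 15.2.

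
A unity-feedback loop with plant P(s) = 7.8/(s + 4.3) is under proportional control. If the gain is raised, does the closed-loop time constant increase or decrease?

decrease

Closed-loop pole is at s = −(4.3+K_p·7.8); larger K_p moves it further left, so τ = 1/(4.3+K_p·7.8) decreases.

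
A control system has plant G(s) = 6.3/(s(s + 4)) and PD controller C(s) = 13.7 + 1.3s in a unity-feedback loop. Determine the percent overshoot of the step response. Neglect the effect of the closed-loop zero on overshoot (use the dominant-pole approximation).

6.52%

Forward path: (13.7 + 1.3s)·6.3/(s(s+4)). The closed-loop characteristic equation is s² + (4 + 6.3·1.3)s + 6.3·13.7 = 0.
That is s² + 12.19s + 86.31 = 0, so ω_n = 9.29 rad/s and ζ = 12.19/(2·9.29) = 0.6561.
%OS = 100·exp(−πζ/√(1−ζ²)) = 6.52%.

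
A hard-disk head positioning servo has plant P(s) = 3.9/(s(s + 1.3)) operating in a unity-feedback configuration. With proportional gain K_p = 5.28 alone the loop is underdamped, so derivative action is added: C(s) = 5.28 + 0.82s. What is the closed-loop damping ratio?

Forward path: (5.28 + 0.82s)·3.9/(s(s+1.3)). The closed-loop characteristic equation is s² + (1.3 + 3.9·0.82)s + 3.9·5.28 = 0.
That is s² + 4.498s + 20.59 = 0, so ω_n = 4.538 rad/s and ζ = 4.498/(2·4.538) = 0.4956.

ζ = 0.496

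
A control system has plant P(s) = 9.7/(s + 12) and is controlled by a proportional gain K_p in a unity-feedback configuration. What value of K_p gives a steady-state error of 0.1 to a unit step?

K_p = 11.1

Steady-state error for a unit step on this type-0 loop is 1/(1 + K_p·P(0)).
P(0) = 0.8083. Require 1/(1 + K_p·0.8083) = 0.1, so 1 + 0.8083·K_p = 10.
K_p = (10 − 1)/0.8083 = 11.1.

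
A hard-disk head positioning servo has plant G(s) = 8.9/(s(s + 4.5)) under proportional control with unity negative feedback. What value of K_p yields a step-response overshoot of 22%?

From %OS = 100·exp(−πζ/√(1−ζ²)) = 22%, ζ = −ln(0.22)/√(π²+ln²(0.22)) = 0.4342.
Characteristic equation s² + 4.5s + 8.9K_p = 0 gives ζ = 4.5/(2√(8.9K_p)).
Setting ζ = 0.4342: √(8.9K_p) = 4.5/(2·0.4342) = 5.182, so K_p = 26.86/8.9 = 3.02.

K_p = 3.02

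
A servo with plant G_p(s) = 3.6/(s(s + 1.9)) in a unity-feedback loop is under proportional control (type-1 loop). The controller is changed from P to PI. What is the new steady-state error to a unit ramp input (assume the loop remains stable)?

The integrator raises the loop to type 2, so K_v → ∞ and e_ss to a ramp is zero.

0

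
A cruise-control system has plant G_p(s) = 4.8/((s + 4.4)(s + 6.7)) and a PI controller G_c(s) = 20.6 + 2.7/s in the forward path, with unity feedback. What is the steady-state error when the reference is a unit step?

The open loop G_c(s)G_p(s) has a pole at the origin (type 1), so the static position error constant is infinite and e_ss = 1/(1+∞) = 0.

0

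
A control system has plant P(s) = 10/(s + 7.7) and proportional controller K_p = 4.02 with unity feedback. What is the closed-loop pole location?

s = -47.9

Closed-loop transfer function: T(s) = K_p·P(s)/(1 + K_p·P(s)) = 40.2/(s + 7.7 + 40.2) = 40.2/(s + 47.9).
The closed-loop pole is at s = −47.9.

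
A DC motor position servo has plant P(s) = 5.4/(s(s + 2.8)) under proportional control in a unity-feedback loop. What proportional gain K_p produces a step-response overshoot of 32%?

From %OS = 100·exp(−πζ/√(1−ζ²)) = 32%, ζ = −ln(0.32)/√(π²+ln²(0.32)) = 0.341.
Characteristic equation s² + 2.8s + 5.4K_p = 0 gives ζ = 2.8/(2√(5.4K_p)).
Setting ζ = 0.341: √(5.4K_p) = 2.8/(2·0.341) = 4.106, so K_p = 16.86/5.4 = 3.12.

K_p = 3.12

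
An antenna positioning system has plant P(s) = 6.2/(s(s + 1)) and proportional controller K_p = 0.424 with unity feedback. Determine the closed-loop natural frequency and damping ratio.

ω_n = 1.62 rad/s, ζ = 0.308

1 + K_p·P(s) = 0 gives s² + 1s + 2.629 = 0.
Matching s² + 2ζω_n s + ω_n²: ω_n = √2.629 = 1.621 rad/s and 2ζω_n = 1, so ζ = 1/(2·1.621) = 0.308.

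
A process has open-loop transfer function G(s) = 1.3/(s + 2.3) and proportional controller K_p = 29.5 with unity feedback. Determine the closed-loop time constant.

τ = 0.0246 s

Closed-loop transfer function: T(s) = K_p·G(s)/(1 + K_p·G(s)) = 38.35/(s + 2.3 + 38.35) = 38.35/(s + 40.65).
Time constant τ = 1/40.65 = 0.0246 s.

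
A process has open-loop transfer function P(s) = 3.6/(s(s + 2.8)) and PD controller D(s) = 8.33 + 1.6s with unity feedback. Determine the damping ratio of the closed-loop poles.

Forward path: (8.33 + 1.6s)·3.6/(s(s+2.8)). The closed-loop characteristic equation is s² + (2.8 + 3.6·1.6)s + 3.6·8.33 = 0.
That is s² + 8.56s + 29.99 = 0, so ω_n = 5.476 rad/s and ζ = 8.56/(2·5.476) = 0.7816.

ζ = 0.782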